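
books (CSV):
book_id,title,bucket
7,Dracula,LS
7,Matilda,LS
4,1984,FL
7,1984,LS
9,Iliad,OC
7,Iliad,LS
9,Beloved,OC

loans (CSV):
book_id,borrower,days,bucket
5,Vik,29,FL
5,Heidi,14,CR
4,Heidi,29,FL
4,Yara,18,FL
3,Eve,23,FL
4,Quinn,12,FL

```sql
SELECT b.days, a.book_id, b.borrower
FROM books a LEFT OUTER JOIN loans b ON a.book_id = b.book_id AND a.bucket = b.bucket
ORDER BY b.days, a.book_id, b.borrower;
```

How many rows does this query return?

LEFT JOIN keeps every row from `books`; unmatched rows get NULL for `loans`'s columns.
Matching on a.book_id = b.book_id AND a.bucket = b.bucket.
Matched pairs: 3; unmatched a rows kept: 6.
Total: 3 matched + 6 padded = 9 rows.

9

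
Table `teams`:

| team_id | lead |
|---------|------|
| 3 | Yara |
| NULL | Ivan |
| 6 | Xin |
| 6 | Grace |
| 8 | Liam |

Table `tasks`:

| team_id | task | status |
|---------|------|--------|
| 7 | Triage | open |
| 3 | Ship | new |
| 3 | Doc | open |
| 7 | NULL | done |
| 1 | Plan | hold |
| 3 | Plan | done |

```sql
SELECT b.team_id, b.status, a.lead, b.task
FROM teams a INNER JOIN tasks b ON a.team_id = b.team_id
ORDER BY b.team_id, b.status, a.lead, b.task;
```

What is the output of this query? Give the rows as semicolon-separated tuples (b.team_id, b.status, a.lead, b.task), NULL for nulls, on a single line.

(3, done, Yara, Plan); (3, new, Yara, Ship); (3, open, Yara, Doc)

INNER JOIN keeps only pairs where the ON condition holds.
Matching on a.team_id = b.team_id. A NULL in a compared column never satisfies the condition.
- a (team_id=3) pairs with 3 row(s) of b.
- a (team_id=NULL) has no partner → excluded.
- a (team_id=6) has no partner → excluded.
- a (team_id=6) has no partner → excluded.
- a (team_id=8) has no partner → excluded.
After projecting and ordering:
b.team_id | b.status | a.lead | b.task
3 | done | Yara | Plan
3 | new | Yara | Ship
3 | open | Yara | Doc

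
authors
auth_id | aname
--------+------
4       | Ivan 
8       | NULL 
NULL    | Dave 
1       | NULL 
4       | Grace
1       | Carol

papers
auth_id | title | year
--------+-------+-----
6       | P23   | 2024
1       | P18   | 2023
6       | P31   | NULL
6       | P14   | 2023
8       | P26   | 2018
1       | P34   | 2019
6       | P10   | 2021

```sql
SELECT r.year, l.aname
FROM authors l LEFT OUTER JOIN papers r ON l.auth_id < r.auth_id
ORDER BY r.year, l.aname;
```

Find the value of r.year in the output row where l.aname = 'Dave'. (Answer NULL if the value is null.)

NULL

LEFT JOIN keeps every row from `authors`; unmatched rows get NULL for `papers`'s columns.
Matching on l.auth_id < r.auth_id. A NULL in a compared column never satisfies the condition.
- auth_id=4: 5 matching r row(s), so 5 row(s) emitted.
- auth_id=8: no r row matches, row kept with r columns NULL.
- auth_id=NULL: no r row matches, row kept with r columns NULL.
- auth_id=1: 5 matching r row(s), so 5 row(s) emitted.
- auth_id=4: 5 matching r row(s), so 5 row(s) emitted.
- auth_id=1: 5 matching r row(s), so 5 row(s) emitted.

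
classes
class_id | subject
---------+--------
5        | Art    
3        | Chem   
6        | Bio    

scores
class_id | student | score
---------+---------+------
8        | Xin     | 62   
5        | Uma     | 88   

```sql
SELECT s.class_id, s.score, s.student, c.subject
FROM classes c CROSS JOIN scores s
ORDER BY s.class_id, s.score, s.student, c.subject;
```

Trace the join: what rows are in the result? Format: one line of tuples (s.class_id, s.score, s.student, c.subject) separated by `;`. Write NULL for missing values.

CROSS JOIN pairs every row of `classes` with every row of `scores`: 3 × 2 = 6 rows.

(5, 88, Uma, Art); (5, 88, Uma, Bio); (5, 88, Uma, Chem); (8, 62, Xin, Art); (8, 62, Xin, Bio); (8, 62, Xin, Chem)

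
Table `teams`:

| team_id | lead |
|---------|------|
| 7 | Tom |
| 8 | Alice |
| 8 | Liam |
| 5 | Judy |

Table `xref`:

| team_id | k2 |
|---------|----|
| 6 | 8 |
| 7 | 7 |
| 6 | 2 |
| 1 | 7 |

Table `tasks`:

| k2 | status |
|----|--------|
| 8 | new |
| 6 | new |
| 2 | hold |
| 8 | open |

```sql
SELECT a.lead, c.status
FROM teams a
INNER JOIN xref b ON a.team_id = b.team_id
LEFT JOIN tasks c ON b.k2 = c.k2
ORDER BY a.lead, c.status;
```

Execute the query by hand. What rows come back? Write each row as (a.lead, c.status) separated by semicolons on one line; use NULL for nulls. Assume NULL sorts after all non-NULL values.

Step 1 — a INNER JOIN b on team_id → 1 row(s).
Then LEFT JOIN `tasks c` on k2: each of those 1 rows is kept; rows whose b.k2 has no match in c get NULL for c's columns.

(Tom, NULL)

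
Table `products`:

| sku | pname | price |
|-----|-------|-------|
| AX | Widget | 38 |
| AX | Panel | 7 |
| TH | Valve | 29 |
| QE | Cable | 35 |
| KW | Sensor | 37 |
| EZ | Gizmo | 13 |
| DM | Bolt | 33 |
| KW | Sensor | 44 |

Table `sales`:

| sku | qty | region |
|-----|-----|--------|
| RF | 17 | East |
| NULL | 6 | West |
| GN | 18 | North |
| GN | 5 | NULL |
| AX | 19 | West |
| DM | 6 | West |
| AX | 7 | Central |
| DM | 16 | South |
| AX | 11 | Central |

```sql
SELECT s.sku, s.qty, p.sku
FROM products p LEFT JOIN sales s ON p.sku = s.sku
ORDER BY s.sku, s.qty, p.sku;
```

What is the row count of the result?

13

LEFT JOIN keeps every row from `products`; unmatched rows get NULL for `sales`'s columns.
Matching on p.sku = s.sku. A NULL in a compared column never satisfies the condition.
Matched pairs: 8; unmatched p rows kept: 5.
Total: 8 matched + 5 padded = 13 rows.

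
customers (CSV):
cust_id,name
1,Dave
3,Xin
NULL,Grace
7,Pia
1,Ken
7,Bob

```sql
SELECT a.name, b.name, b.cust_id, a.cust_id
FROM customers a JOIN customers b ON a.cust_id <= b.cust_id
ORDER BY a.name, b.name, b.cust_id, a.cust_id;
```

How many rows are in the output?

17

INNER JOIN keeps only pairs where the ON condition holds.
Matching on a.cust_id <= b.cust_id. A NULL in a compared column never satisfies the condition.
- a[0] cust_id=1 → 5 match(es) in b → 5 row(s).
- a[1] cust_id=3 → 3 match(es) in b → 3 row(s).
- a[2] cust_id=NULL → no match; dropped.
- a[3] cust_id=7 → 2 match(es) in b → 2 row(s).
- a[4] cust_id=1 → 5 match(es) in b → 5 row(s).
- a[5] cust_id=7 → 2 match(es) in b → 2 row(s).
Total: 17 rows.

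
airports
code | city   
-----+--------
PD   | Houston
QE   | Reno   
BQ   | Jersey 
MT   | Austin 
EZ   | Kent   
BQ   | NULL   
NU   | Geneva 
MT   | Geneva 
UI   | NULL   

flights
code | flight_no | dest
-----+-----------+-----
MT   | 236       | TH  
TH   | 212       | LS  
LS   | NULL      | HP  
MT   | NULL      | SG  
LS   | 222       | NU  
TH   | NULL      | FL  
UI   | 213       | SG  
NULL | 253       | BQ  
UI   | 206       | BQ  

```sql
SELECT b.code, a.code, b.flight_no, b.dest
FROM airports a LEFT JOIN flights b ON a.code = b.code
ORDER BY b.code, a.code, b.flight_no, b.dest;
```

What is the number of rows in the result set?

LEFT JOIN keeps every row from `airports`; unmatched rows get NULL for `flights`'s columns.
Matching on a.code = b.code. A NULL in a compared column never satisfies the condition.
- a (code=PD) has no partner → padded with NULL.
- a (code=QE) has no partner → padded with NULL.
- a (code=BQ) has no partner → padded with NULL.
- a (code=MT) pairs with 2 row(s) of b.
- a (code=EZ) has no partner → padded with NULL.
- a (code=BQ) has no partner → padded with NULL.
- a (code=NU) has no partner → padded with NULL.
- a (code=MT) pairs with 2 row(s) of b.
- a (code=UI) pairs with 2 row(s) of b.
Total: 6 matched + 6 padded = 12 rows.

12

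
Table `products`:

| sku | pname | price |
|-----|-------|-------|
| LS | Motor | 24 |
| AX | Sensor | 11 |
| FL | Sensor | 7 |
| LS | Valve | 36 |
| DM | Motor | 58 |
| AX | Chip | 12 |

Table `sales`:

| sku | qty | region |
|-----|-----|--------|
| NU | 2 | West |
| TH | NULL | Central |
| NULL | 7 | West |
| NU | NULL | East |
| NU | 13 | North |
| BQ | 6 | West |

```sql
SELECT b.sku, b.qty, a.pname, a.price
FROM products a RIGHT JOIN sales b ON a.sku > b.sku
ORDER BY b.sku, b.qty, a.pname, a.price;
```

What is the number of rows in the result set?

9

RIGHT JOIN keeps every row from `sales`; unmatched rows get NULL for `products`'s columns.
Matching on a.sku > b.sku. A NULL in a compared column never satisfies the condition.
- a[0] sku=LS → 1 match(es) in b → 1 row(s).
- a[1] sku=AX → no match.
- a[2] sku=FL → 1 match(es) in b → 1 row(s).
- a[3] sku=LS → 1 match(es) in b → 1 row(s).
- a[4] sku=DM → 1 match(es) in b → 1 row(s).
- a[5] sku=AX → no match.
- 5 row(s) from b found no a partner → padded with NULL.
Total: 4 matched + 5 padded = 9 rows.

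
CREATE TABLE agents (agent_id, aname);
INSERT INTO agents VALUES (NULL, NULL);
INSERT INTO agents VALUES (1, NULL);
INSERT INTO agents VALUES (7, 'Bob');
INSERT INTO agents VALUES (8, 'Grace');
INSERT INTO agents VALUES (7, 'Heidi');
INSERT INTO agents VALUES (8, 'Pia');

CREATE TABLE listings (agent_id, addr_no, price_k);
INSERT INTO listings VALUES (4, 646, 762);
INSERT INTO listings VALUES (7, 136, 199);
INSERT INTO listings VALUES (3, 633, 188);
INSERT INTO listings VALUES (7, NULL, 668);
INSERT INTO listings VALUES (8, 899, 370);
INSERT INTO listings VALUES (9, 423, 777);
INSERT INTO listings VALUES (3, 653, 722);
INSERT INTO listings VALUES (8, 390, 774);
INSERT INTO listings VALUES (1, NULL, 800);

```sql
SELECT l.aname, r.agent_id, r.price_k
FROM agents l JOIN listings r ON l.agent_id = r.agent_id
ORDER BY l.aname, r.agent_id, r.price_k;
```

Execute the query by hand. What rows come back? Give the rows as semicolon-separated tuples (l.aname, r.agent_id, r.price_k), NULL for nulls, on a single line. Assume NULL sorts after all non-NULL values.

INNER JOIN keeps only pairs where the ON condition holds.
Matching on l.agent_id = r.agent_id. A NULL in a compared column never satisfies the condition.
Matched pairs: 9.

(Bob, 7, 199); (Bob, 7, 668); (Grace, 8, 370); (Grace, 8, 774); (Heidi, 7, 199); (Heidi, 7, 668); (Pia, 8, 370); (Pia, 8, 774); (NULL, 1, 800)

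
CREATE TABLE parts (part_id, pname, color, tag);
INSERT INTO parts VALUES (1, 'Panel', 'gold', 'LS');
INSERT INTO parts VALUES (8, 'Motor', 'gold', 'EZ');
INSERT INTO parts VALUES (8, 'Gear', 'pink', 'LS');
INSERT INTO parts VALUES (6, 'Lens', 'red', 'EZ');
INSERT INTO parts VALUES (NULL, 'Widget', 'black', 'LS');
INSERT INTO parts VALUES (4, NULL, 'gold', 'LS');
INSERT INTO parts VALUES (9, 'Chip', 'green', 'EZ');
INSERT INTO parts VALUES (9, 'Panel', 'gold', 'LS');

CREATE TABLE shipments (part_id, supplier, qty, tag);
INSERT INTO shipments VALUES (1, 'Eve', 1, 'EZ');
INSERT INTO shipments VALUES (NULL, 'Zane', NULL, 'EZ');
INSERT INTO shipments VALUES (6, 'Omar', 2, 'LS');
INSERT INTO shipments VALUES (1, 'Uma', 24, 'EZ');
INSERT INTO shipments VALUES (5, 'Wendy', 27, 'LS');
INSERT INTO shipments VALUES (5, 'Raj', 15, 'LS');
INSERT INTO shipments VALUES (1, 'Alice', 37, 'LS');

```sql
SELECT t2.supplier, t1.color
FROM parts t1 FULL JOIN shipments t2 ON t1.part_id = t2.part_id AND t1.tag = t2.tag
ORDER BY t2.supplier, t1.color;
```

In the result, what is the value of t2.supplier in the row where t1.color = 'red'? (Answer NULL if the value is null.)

NULL

FULL OUTER JOIN keeps every row from both sides; unmatched rows get NULL for the other side's columns.
Matching on t1.part_id = t2.part_id AND t1.tag = t2.tag. A NULL in a compared column never satisfies the condition.
- t1 row (part_id=1, tag=LS): matches 1 t2 row(s) → 1 output row(s).
- t1 row (part_id=8, tag=EZ): no match → kept, t2 columns NULL.
- t1 row (part_id=8, tag=LS): no match → kept, t2 columns NULL.
- t1 row (part_id=6, tag=EZ): no match → kept, t2 columns NULL.
- t1 row (part_id=NULL, tag=LS): no match → kept, t2 columns NULL.
- t1 row (part_id=4, tag=LS): no match → kept, t2 columns NULL.
- t1 row (part_id=9, tag=EZ): no match → kept, t2 columns NULL.
- t1 row (part_id=9, tag=LS): no match → kept, t2 columns NULL.
- 6 row(s) from t2 found no t1 partner → padded with NULL.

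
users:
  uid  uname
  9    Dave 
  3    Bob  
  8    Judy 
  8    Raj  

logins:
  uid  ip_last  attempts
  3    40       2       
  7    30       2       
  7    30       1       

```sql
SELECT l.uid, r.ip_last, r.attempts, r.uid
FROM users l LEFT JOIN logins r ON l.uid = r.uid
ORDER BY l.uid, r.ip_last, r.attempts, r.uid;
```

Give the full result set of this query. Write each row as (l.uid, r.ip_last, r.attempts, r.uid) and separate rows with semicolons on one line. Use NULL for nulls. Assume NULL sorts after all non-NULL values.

(3, 40, 2, 3); (8, NULL, NULL, NULL); (8, NULL, NULL, NULL); (9, NULL, NULL, NULL)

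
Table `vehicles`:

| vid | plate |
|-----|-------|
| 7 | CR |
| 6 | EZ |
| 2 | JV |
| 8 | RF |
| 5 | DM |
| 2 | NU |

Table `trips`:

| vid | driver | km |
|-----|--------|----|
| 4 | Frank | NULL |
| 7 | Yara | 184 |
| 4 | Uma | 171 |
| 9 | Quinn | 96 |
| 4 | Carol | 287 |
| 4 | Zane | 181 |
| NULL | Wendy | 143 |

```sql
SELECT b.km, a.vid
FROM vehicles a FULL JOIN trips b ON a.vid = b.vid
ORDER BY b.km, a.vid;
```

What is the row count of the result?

12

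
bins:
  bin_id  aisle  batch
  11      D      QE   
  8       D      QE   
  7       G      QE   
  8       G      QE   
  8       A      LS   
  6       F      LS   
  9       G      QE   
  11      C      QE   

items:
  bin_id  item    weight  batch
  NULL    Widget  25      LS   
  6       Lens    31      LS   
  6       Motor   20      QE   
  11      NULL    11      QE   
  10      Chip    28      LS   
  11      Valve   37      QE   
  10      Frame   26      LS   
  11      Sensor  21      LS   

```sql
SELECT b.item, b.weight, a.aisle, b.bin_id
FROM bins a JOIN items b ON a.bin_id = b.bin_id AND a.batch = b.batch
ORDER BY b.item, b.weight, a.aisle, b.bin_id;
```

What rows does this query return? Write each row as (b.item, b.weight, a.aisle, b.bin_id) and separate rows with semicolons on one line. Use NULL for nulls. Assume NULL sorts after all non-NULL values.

(Lens, 31, F, 6); (Valve, 37, C, 11); (Valve, 37, D, 11); (NULL, 11, C, 11); (NULL, 11, D, 11)

INNER JOIN keeps only pairs where the ON condition holds.
Matching on a.bin_id = b.bin_id AND a.batch = b.batch. A NULL in a compared column never satisfies the condition.
- a row (bin_id=11, batch=QE): matches 2 b row(s) → 2 output row(s).
- a row (bin_id=8, batch=QE): no match → dropped.
- a row (bin_id=7, batch=QE): no match → dropped.
- a row (bin_id=8, batch=QE): no match → dropped.
- a row (bin_id=8, batch=LS): no match → dropped.
- a row (bin_id=6, batch=LS): matches 1 b row(s) → 1 output row(s).
- a row (bin_id=9, batch=QE): no match → dropped.
- a row (bin_id=11, batch=QE): matches 2 b row(s) → 2 output row(s).
After projecting and ordering:
b.item | b.weight | a.aisle | b.bin_id
Lens | 31 | F | 6
Valve | 37 | C | 11
Valve | 37 | D | 11
NULL | 11 | C | 11
NULL | 11 | D | 11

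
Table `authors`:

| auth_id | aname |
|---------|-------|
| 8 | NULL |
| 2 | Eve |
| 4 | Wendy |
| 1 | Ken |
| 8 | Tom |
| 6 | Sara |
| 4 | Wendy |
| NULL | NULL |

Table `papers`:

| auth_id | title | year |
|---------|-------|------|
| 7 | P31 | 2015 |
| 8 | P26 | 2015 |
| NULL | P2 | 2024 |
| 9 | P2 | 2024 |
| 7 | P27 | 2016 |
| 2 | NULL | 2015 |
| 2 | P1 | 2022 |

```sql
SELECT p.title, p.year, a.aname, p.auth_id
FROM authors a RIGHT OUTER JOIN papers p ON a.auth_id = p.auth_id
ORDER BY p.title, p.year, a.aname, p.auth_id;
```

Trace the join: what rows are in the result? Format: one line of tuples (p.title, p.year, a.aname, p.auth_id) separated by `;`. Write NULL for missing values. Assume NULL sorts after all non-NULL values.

RIGHT JOIN keeps every row from `papers`; unmatched rows get NULL for `authors`'s columns.
Matching on a.auth_id = p.auth_id. A NULL in a compared column never satisfies the condition.
- a[0] auth_id=8 → 1 match(es) in p → 1 row(s).
- a[1] auth_id=2 → 2 match(es) in p → 2 row(s).
- a[2] auth_id=4 → no match.
- a[3] auth_id=1 → no match.
- a[4] auth_id=8 → 1 match(es) in p → 1 row(s).
- a[5] auth_id=6 → no match.
- a[6] auth_id=4 → no match.
- a[7] auth_id=NULL → no match.
- plus 4 unmatched p row(s), each kept with NULL a columns.
After projecting and ordering:
p.title | p.year | a.aname | p.auth_id
P1 | 2022 | Eve | 2
P2 | 2024 | NULL | 9
P2 | 2024 | NULL | NULL
P26 | 2015 | Tom | 8
P26 | 2015 | NULL | 8
P27 | 2016 | NULL | 7
P31 | 2015 | NULL | 7
NULL | 2015 | Eve | 2

(P1, 2022, Eve, 2); (P2, 2024, NULL, 9); (P2, 2024, NULL, NULL); (P26, 2015, Tom, 8); (P26, 2015, NULL, 8); (P27, 2016, NULL, 7); (P31, 2015, NULL, 7); (NULL, 2015, Eve, 2)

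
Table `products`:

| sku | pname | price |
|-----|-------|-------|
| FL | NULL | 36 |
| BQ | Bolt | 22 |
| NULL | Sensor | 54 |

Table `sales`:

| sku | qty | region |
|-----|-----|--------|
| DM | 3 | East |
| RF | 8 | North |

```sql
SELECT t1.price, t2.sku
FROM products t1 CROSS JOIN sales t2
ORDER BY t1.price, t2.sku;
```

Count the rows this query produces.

6

CROSS JOIN pairs every row of `products` with every row of `sales`: 3 × 2 = 6 rows.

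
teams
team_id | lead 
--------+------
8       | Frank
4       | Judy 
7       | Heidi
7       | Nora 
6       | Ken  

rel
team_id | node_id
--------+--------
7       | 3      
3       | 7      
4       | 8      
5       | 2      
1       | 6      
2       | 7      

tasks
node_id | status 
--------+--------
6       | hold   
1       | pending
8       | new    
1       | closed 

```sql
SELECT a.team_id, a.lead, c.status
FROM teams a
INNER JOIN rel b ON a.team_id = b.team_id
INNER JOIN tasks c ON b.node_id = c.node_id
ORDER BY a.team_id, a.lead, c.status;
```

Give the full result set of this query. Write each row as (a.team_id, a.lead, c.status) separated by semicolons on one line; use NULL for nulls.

Joins associate left-to-right: teams INNER JOIN rel on team_id gives 3 intermediate row(s).
Then INNER JOIN `tasks c` on node_id: keep only rows whose b.node_id appears in c.

(4, Judy, new)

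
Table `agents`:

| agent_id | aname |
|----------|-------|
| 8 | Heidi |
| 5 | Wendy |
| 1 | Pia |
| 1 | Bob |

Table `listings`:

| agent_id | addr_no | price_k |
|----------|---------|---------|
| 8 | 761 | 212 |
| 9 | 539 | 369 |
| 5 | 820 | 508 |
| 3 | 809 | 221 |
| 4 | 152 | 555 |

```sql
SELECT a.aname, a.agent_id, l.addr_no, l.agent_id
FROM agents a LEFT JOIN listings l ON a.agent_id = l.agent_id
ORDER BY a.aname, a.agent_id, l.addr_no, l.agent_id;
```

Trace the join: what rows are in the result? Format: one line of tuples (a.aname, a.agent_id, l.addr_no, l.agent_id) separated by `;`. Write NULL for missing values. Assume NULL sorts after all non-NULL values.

LEFT JOIN keeps every row from `agents`; unmatched rows get NULL for `listings`'s columns.
Matching on a.agent_id = l.agent_id.
Matched pairs: 2; unmatched a rows kept: 2.

(Bob, 1, NULL, NULL); (Heidi, 8, 761, 8); (Pia, 1, NULL, NULL); (Wendy, 5, 820, 5)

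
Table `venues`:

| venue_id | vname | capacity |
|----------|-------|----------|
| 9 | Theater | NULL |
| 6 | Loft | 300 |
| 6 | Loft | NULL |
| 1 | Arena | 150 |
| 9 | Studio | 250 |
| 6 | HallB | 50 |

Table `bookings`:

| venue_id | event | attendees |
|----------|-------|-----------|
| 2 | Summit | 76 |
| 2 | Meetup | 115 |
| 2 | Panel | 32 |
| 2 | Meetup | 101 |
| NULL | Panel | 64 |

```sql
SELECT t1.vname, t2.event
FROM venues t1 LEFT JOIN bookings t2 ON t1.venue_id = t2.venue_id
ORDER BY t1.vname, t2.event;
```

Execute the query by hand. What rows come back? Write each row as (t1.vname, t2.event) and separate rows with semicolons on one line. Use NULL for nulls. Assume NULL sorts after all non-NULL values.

LEFT JOIN keeps every row from `venues`; unmatched rows get NULL for `bookings`'s columns.
Matching on t1.venue_id = t2.venue_id. A NULL in a compared column never satisfies the condition.
- t1[0] venue_id=9 → no match; kept with NULLs on the t2 side.
- t1[1] venue_id=6 → no match; kept with NULLs on the t2 side.
- t1[2] venue_id=6 → no match; kept with NULLs on the t2 side.
- t1[3] venue_id=1 → no match; kept with NULLs on the t2 side.
- t1[4] venue_id=9 → no match; kept with NULLs on the t2 side.
- t1[5] venue_id=6 → no match; kept with NULLs on the t2 side.
After projecting and ordering:
t1.vname | t2.event
Arena | NULL
HallB | NULL
Loft | NULL
Loft | NULL
Studio | NULL
Theater | NULL

(Arena, NULL); (HallB, NULL); (Loft, NULL); (Loft, NULL); (Studio, NULL); (Theater, NULL)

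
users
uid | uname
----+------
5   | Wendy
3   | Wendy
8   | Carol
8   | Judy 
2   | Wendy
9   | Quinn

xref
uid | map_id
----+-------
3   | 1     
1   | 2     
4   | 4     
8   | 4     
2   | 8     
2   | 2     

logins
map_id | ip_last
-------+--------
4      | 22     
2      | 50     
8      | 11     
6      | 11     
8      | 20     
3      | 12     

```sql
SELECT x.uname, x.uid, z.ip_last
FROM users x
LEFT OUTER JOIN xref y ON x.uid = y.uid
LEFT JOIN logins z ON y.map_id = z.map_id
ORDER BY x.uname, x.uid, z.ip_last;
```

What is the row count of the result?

8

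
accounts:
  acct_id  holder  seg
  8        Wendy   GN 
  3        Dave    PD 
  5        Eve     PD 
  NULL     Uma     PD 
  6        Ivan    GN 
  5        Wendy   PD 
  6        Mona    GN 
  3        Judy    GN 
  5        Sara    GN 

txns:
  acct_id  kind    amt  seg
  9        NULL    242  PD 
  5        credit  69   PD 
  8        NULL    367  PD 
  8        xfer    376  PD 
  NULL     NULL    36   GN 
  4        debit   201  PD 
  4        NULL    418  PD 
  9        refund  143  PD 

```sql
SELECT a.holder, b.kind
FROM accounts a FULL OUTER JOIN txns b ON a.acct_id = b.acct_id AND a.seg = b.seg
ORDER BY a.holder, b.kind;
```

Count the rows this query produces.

16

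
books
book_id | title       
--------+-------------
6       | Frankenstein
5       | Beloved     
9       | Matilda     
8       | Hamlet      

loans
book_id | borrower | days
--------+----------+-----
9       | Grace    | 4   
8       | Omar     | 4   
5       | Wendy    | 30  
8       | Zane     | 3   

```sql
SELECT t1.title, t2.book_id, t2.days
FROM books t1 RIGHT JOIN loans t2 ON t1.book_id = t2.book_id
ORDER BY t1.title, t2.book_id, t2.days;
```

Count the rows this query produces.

4

RIGHT JOIN keeps every row from `loans`; unmatched rows get NULL for `books`'s columns.
Matching on t1.book_id = t2.book_id.
- book_id=6: no matching t2 row.
- book_id=5: 1 matching t2 row(s), so 1 row(s) emitted.
- book_id=9: 1 matching t2 row(s), so 1 row(s) emitted.
- book_id=8: 2 matching t2 row(s), so 2 row(s) emitted.
- every t2 row matched at least one t1 row.
Total: 4 rows.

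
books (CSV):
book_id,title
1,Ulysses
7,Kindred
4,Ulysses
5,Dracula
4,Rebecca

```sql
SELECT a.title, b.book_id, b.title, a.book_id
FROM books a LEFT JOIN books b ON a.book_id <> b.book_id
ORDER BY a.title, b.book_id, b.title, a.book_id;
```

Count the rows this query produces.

18

LEFT JOIN keeps every row from `books a`; unmatched rows get NULL for `books b`'s columns.
Matching on a.book_id <> b.book_id.
- a (book_id=1) pairs with 4 row(s) of b.
- a (book_id=7) pairs with 4 row(s) of b.
- a (book_id=4) pairs with 3 row(s) of b.
- a (book_id=5) pairs with 4 row(s) of b.
- a (book_id=4) pairs with 3 row(s) of b.
Total: 18 rows.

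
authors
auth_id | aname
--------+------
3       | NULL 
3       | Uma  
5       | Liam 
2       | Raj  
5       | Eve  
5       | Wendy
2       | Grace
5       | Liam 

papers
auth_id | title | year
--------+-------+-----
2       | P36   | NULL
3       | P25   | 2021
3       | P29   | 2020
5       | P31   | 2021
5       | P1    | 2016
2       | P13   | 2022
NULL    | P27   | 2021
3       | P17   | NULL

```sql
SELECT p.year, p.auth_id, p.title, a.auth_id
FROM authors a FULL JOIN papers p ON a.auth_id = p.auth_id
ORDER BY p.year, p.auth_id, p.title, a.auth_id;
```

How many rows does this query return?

19

FULL OUTER JOIN keeps every row from both sides; unmatched rows get NULL for the other side's columns.
Matching on a.auth_id = p.auth_id. A NULL in a compared column never satisfies the condition.
- a[0] auth_id=3 → 3 match(es) in p → 3 row(s).
- a[1] auth_id=3 → 3 match(es) in p → 3 row(s).
- a[2] auth_id=5 → 2 match(es) in p → 2 row(s).
- a[3] auth_id=2 → 2 match(es) in p → 2 row(s).
- a[4] auth_id=5 → 2 match(es) in p → 2 row(s).
- a[5] auth_id=5 → 2 match(es) in p → 2 row(s).
- a[6] auth_id=2 → 2 match(es) in p → 2 row(s).
- a[7] auth_id=5 → 2 match(es) in p → 2 row(s).
- plus 1 unmatched p row(s), each kept with NULL a columns.
Total: 18 matched + 1 padded = 19 rows.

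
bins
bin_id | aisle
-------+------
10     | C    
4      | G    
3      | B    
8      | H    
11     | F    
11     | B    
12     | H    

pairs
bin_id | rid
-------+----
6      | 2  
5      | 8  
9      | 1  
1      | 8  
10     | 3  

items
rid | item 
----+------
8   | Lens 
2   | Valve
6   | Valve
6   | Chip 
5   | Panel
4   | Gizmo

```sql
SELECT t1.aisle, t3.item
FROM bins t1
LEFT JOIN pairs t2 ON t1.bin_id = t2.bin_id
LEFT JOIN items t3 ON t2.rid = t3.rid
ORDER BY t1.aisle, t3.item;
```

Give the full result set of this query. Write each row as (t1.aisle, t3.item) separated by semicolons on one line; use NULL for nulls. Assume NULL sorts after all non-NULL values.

(B, NULL); (B, NULL); (C, NULL); (F, NULL); (G, NULL); (H, NULL); (H, NULL)

Evaluate left to right. First `bins t1 LEFT JOIN pairs t2` on bin_id: 7 row(s).
Then LEFT JOIN `items t3` on rid: each of those 7 rows is kept; rows whose t2.rid has no match in t3 get NULL for t3's columns.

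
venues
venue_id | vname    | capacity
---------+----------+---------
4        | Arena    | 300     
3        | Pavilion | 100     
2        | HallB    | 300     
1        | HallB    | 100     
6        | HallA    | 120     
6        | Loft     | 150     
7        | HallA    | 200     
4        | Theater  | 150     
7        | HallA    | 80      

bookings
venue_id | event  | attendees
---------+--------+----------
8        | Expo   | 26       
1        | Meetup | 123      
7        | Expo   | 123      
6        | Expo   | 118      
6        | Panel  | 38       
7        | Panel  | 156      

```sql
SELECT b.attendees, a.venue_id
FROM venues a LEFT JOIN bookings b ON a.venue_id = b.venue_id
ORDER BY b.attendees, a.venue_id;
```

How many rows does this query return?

LEFT JOIN keeps every row from `venues`; unmatched rows get NULL for `bookings`'s columns.
Matching on a.venue_id = b.venue_id.
- a (venue_id=4) has no partner → padded with NULL.
- a (venue_id=3) has no partner → padded with NULL.
- a (venue_id=2) has no partner → padded with NULL.
- a (venue_id=1) pairs with 1 row(s) of b.
- a (venue_id=6) pairs with 2 row(s) of b.
- a (venue_id=6) pairs with 2 row(s) of b.
- a (venue_id=7) pairs with 2 row(s) of b.
- a (venue_id=4) has no partner → padded with NULL.
- a (venue_id=7) pairs with 2 row(s) of b.
Total: 9 matched + 4 padded = 13 rows.

13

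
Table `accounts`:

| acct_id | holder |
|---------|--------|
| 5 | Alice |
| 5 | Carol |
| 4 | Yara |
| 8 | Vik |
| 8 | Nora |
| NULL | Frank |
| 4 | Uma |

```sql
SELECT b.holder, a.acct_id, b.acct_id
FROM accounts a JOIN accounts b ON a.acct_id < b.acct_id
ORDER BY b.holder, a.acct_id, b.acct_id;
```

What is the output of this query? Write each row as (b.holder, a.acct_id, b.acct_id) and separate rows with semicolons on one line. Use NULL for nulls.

INNER JOIN keeps only pairs where the ON condition holds.
Matching on a.acct_id < b.acct_id. A NULL in a compared column never satisfies the condition.
- a[0] acct_id=5 → 2 match(es) in b → 2 row(s).
- a[1] acct_id=5 → 2 match(es) in b → 2 row(s).
- a[2] acct_id=4 → 4 match(es) in b → 4 row(s).
- a[3] acct_id=8 → no match; dropped.
- a[4] acct_id=8 → no match; dropped.
- a[5] acct_id=NULL → no match; dropped.
- a[6] acct_id=4 → 4 match(es) in b → 4 row(s).

(Alice, 4, 5); (Alice, 4, 5); (Carol, 4, 5); (Carol, 4, 5); (Nora, 4, 8); (Nora, 4, 8); (Nora, 5, 8); (Nora, 5, 8); (Vik, 4, 8); (Vik, 4, 8); (Vik, 5, 8); (Vik, 5, 8)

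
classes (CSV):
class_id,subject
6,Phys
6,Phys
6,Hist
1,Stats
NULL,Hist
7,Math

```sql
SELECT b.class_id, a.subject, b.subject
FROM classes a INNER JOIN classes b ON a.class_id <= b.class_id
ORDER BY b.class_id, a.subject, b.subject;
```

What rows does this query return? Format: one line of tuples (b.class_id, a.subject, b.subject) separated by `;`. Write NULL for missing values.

(1, Stats, Stats); (6, Hist, Hist); (6, Hist, Phys); (6, Hist, Phys); (6, Phys, Hist); (6, Phys, Hist); (6, Phys, Phys); (6, Phys, Phys); (6, Phys, Phys); (6, Phys, Phys); (6, Stats, Hist); (6, Stats, Phys); (6, Stats, Phys); (7, Hist, Math); (7, Math, Math); (7, Phys, Math); (7, Phys, Math); (7, Stats, Math)

INNER JOIN keeps only pairs where the ON condition holds.
Matching on a.class_id <= b.class_id. A NULL in a compared column never satisfies the condition.
Matched pairs: 18.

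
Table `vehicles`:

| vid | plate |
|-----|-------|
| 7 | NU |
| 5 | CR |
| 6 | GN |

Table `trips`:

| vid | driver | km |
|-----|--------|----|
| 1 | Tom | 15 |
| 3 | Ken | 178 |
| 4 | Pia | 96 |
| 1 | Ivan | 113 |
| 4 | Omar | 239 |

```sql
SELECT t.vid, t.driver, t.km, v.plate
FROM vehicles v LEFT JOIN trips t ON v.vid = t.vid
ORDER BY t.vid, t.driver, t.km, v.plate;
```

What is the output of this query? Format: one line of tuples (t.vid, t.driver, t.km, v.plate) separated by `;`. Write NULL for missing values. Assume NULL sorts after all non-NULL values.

(NULL, NULL, NULL, CR); (NULL, NULL, NULL, GN); (NULL, NULL, NULL, NU)

LEFT JOIN keeps every row from `vehicles`; unmatched rows get NULL for `trips`'s columns.
Matching on v.vid = t.vid.
- v (vid=7) has no partner → padded with NULL.
- v (vid=5) has no partner → padded with NULL.
- v (vid=6) has no partner → padded with NULL.
After projecting and ordering:
t.vid | t.driver | t.km | v.plate
NULL | NULL | NULL | CR
NULL | NULL | NULL | GN
NULL | NULL | NULL | NU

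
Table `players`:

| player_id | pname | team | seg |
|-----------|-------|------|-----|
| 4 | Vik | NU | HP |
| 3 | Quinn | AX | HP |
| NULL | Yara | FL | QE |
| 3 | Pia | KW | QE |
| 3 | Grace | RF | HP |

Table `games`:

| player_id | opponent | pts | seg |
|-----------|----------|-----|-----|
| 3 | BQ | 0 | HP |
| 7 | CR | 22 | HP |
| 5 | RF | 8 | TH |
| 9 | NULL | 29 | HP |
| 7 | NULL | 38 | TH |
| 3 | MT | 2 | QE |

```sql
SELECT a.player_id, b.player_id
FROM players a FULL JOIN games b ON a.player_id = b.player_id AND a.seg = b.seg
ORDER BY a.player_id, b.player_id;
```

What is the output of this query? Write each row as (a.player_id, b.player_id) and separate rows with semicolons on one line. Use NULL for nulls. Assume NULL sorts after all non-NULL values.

FULL OUTER JOIN keeps every row from both sides; unmatched rows get NULL for the other side's columns.
Matching on a.player_id = b.player_id AND a.seg = b.seg. A NULL in a compared column never satisfies the condition.
- a (player_id=4, seg=HP) has no partner → padded with NULL.
- a (player_id=3, seg=HP) pairs with 1 row(s) of b.
- a (player_id=NULL, seg=QE) has no partner → padded with NULL.
- a (player_id=3, seg=QE) pairs with 1 row(s) of b.
- a (player_id=3, seg=HP) pairs with 1 row(s) of b.
- plus 4 unmatched b row(s), each kept with NULL a columns.
After projecting and ordering:
a.player_id | b.player_id
3 | 3
3 | 3
3 | 3
4 | NULL
NULL | 5
NULL | 7
NULL | 7
NULL | 9
NULL | NULL

(3, 3); (3, 3); (3, 3); (4, NULL); (NULL, 5); (NULL, 7); (NULL, 7); (NULL, 9); (NULL, NULL)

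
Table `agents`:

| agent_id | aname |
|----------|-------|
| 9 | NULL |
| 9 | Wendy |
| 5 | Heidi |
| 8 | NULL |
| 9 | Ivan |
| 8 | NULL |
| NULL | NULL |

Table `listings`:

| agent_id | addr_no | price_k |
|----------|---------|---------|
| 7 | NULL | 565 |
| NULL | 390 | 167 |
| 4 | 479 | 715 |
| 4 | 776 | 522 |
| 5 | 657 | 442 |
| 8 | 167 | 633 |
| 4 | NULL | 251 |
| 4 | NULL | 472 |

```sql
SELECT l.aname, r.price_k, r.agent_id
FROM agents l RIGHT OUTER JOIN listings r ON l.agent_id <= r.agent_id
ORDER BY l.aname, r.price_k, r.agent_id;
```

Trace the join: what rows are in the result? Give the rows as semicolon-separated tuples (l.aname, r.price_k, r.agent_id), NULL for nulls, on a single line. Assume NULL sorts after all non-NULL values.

(Heidi, 442, 5); (Heidi, 565, 7); (Heidi, 633, 8); (NULL, 167, NULL); (NULL, 251, 4); (NULL, 472, 4); (NULL, 522, 4); (NULL, 633, 8); (NULL, 633, 8); (NULL, 715, 4)

RIGHT JOIN keeps every row from `listings`; unmatched rows get NULL for `agents`'s columns.
Matching on l.agent_id <= r.agent_id. A NULL in a compared column never satisfies the condition.
- l[0] agent_id=9 → no match.
- l[1] agent_id=9 → no match.
- l[2] agent_id=5 → 3 match(es) in r → 3 row(s).
- l[3] agent_id=8 → 1 match(es) in r → 1 row(s).
- l[4] agent_id=9 → no match.
- l[5] agent_id=8 → 1 match(es) in r → 1 row(s).
- l[6] agent_id=NULL → no match.
- 5 row(s) from r found no l partner → padded with NULL.
After projecting and ordering:
l.aname | r.price_k | r.agent_id
Heidi | 442 | 5
Heidi | 565 | 7
Heidi | 633 | 8
NULL | 167 | NULL
NULL | 251 | 4
NULL | 472 | 4
NULL | 522 | 4
NULL | 633 | 8
NULL | 633 | 8
NULL | 715 | 4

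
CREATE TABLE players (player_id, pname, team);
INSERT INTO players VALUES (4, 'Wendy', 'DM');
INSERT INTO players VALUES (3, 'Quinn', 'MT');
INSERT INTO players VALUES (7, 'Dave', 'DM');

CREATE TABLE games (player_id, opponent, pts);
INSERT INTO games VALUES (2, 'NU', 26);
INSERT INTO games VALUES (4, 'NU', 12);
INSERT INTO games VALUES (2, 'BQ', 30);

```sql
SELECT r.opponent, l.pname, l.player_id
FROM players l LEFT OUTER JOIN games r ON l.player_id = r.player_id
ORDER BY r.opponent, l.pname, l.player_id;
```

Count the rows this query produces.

3

LEFT JOIN keeps every row from `players`; unmatched rows get NULL for `games`'s columns.
Matching on l.player_id = r.player_id.
- l[0] player_id=4 → 1 match(es) in r → 1 row(s).
- l[1] player_id=3 → no match; kept with NULLs on the r side.
- l[2] player_id=7 → no match; kept with NULLs on the r side.
Total: 1 matched + 2 padded = 3 rows.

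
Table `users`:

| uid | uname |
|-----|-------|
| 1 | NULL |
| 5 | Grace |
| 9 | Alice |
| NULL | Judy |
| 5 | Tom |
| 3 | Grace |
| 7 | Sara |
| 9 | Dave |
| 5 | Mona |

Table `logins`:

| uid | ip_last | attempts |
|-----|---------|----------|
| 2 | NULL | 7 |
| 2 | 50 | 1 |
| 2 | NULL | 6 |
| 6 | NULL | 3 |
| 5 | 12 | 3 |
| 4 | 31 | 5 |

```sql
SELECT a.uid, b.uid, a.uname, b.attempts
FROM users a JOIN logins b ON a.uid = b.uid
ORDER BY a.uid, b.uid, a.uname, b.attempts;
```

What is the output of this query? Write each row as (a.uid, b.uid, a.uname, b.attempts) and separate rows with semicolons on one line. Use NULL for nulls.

(5, 5, Grace, 3); (5, 5, Mona, 3); (5, 5, Tom, 3)

INNER JOIN keeps only pairs where the ON condition holds.
Matching on a.uid = b.uid. A NULL in a compared column never satisfies the condition.
- uid=1: no matching b row, dropped.
- uid=5: 1 matching b row(s), so 1 row(s) emitted.
- uid=9: no matching b row, dropped.
- uid=NULL: no matching b row, dropped.
- uid=5: 1 matching b row(s), so 1 row(s) emitted.
- uid=3: no matching b row, dropped.
- uid=7: no matching b row, dropped.
- uid=9: no matching b row, dropped.
- uid=5: 1 matching b row(s), so 1 row(s) emitted.
After projecting and ordering:
a.uid | b.uid | a.uname | b.attempts
5 | 5 | Grace | 3
5 | 5 | Mona | 3
5 | 5 | Tom | 3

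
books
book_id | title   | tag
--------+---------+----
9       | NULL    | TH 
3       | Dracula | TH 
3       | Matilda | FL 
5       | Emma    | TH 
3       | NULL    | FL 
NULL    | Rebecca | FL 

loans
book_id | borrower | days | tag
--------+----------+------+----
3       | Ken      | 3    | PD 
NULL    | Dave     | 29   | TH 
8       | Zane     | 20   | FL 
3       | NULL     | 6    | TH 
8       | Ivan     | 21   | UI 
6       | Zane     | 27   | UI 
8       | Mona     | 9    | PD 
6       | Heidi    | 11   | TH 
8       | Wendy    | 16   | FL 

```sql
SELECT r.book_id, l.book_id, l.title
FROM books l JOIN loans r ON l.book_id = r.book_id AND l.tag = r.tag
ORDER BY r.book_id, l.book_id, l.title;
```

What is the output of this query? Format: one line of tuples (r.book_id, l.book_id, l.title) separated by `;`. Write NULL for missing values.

(3, 3, Dracula)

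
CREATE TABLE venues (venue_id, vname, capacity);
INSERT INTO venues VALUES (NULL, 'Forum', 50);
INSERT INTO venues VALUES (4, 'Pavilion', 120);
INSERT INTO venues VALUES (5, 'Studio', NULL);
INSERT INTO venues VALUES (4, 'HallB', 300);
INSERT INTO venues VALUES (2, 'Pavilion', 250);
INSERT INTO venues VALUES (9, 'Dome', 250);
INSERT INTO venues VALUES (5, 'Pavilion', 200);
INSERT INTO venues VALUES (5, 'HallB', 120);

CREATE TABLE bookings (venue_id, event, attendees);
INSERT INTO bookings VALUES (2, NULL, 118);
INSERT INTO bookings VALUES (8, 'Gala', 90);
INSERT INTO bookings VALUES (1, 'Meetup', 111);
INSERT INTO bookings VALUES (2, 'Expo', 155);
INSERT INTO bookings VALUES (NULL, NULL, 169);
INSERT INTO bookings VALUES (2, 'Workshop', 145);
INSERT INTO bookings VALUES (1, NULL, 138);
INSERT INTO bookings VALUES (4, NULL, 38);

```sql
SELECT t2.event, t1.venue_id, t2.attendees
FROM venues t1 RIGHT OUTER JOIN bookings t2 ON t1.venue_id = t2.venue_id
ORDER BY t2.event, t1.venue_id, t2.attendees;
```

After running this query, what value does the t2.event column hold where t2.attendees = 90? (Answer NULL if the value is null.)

RIGHT JOIN keeps every row from `bookings`; unmatched rows get NULL for `venues`'s columns.
Matching on t1.venue_id = t2.venue_id. A NULL in a compared column never satisfies the condition.
Matched pairs: 5; unmatched t2 rows kept: 4.

Gala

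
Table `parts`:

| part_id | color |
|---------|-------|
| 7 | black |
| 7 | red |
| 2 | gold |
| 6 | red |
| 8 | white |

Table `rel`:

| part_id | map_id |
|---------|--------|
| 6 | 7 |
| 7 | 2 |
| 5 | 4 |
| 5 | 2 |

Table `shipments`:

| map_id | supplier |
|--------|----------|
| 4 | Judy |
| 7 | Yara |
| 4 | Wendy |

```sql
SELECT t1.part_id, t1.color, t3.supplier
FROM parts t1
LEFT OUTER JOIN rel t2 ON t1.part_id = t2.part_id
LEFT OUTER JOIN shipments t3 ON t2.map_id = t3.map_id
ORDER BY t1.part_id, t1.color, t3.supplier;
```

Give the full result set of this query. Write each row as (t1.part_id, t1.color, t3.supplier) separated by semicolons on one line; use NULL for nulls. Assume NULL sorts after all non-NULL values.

(2, gold, NULL); (6, red, Yara); (7, black, NULL); (7, red, NULL); (8, white, NULL)

Joins associate left-to-right: parts LEFT JOIN rel on part_id gives 5 intermediate row(s).
Then LEFT JOIN `shipments t3` on map_id: each of those 5 rows is kept; rows whose t2.map_id has no match in t3 get NULL for t3's columns.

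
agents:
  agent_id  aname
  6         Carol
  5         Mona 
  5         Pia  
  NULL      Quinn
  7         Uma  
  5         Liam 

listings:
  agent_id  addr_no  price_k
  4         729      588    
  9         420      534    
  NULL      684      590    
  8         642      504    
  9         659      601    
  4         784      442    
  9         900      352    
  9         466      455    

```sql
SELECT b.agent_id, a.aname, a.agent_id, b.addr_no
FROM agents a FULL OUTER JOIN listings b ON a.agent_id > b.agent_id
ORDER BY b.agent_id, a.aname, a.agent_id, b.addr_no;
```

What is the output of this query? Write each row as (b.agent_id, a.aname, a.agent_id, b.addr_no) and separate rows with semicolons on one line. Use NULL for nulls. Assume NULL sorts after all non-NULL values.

(4, Carol, 6, 729); (4, Carol, 6, 784); (4, Liam, 5, 729); (4, Liam, 5, 784); (4, Mona, 5, 729); (4, Mona, 5, 784); (4, Pia, 5, 729); (4, Pia, 5, 784); (4, Uma, 7, 729); (4, Uma, 7, 784); (8, NULL, NULL, 642); (9, NULL, NULL, 420); (9, NULL, NULL, 466); (9, NULL, NULL, 659); (9, NULL, NULL, 900); (NULL, Quinn, NULL, NULL); (NULL, NULL, NULL, 684)

FULL OUTER JOIN keeps every row from both sides; unmatched rows get NULL for the other side's columns.
Matching on a.agent_id > b.agent_id. A NULL in a compared column never satisfies the condition.
- a row (agent_id=6): matches 2 b row(s) → 2 output row(s).
- a row (agent_id=5): matches 2 b row(s) → 2 output row(s).
- a row (agent_id=5): matches 2 b row(s) → 2 output row(s).
- a row (agent_id=NULL): no match → kept, b columns NULL.
- a row (agent_id=7): matches 2 b row(s) → 2 output row(s).
- a row (agent_id=5): matches 2 b row(s) → 2 output row(s).
- 6 b row(s) had no a match → kept, a columns NULL.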